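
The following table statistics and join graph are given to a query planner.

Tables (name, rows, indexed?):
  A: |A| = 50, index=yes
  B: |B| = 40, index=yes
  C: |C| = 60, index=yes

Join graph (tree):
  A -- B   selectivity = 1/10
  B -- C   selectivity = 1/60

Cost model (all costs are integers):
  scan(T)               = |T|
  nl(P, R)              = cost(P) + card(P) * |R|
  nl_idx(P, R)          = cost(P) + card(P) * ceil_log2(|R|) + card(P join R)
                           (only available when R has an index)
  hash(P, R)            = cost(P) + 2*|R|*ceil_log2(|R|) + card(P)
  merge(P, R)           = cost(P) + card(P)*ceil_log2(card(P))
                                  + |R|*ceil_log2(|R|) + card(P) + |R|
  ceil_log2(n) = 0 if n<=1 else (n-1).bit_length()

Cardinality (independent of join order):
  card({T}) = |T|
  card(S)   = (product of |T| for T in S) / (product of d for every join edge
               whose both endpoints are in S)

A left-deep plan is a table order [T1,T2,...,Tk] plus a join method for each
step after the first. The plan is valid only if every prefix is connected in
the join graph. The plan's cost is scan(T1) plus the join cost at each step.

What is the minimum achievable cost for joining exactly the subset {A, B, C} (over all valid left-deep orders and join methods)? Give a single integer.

Selinger DP over subsets of {A,B,C}:
  {A}: scan cost=50, card=50
  {B}: scan cost=40, card=40
  {C}: scan cost=60, card=60
  {AB}: card=200; try (A,nl_idx)→480, (B,nl_idx)→550, (B,hash)→580, (A,merge)→670, (B,merge)→680, (A,hash)→680 …(+2); best=480 via (A,nl_idx)
  {BC}: card=40; try (C,nl_idx)→320, (B,nl_idx)→460, (B,hash)→600, (C,merge)→740, (B,merge)→760, (C,hash)→800 …(+2); best=320 via (C,nl_idx)
  {ABC}: card=200; try (A,nl_idx)→760, (A,merge)→950, (A,hash)→960, (C,hash)→1400, (C,nl_idx)→1880, (A,nl)→2320 …(+2); best=760 via (A,nl_idx)

760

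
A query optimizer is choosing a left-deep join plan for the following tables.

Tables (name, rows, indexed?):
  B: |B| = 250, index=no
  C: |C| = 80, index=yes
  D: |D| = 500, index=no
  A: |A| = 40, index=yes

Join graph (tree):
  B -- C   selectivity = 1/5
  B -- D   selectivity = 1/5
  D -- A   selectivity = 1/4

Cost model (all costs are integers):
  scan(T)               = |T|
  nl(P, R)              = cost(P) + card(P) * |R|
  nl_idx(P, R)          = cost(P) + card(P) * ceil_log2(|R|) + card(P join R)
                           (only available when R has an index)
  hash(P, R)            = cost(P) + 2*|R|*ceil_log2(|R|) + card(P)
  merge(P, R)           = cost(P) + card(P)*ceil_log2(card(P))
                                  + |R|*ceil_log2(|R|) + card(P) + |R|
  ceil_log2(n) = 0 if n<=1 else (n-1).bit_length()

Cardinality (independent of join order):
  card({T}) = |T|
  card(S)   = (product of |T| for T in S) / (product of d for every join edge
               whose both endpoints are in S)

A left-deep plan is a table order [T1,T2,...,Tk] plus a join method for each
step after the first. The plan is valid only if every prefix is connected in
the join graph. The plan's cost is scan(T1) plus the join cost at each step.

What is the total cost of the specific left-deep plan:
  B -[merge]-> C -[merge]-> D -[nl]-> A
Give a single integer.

step 1: scan B: cost=250, card=250
step 2: join C via merge
    card(P join C) = 250*80/(5) = 4000
    cost = 250 + 250*8 + 80*7 + 250 + 80 = 3140
step 3: join D via merge
    card(P join D) = 4000*500/(5) = 400000
    cost = 3140 + 4000*12 + 500*9 + 4000 + 500 = 60140
step 4: join A via nl
    card(P join A) = 400000*40/(4) = 4000000
    cost = 60140 + 400000*40 = 16060140

16060140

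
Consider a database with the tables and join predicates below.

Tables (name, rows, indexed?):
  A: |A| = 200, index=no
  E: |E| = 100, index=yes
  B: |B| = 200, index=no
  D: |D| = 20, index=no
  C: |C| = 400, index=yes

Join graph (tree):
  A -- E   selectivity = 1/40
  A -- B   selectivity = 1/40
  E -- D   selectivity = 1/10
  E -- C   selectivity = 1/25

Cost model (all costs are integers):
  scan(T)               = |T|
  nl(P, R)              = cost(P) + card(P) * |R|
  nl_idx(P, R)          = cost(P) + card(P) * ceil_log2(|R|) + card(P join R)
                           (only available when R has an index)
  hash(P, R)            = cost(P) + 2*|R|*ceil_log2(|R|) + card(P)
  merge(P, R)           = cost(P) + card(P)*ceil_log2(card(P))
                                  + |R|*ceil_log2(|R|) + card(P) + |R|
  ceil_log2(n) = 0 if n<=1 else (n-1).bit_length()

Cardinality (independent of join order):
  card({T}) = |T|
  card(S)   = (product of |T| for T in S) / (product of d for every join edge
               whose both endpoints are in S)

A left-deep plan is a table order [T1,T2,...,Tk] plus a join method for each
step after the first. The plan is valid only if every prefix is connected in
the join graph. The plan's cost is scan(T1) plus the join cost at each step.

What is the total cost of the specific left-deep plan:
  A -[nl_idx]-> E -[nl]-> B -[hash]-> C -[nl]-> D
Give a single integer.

911800

step 1: scan A: cost=200, card=200
step 2: join E via nl_idx
    card(P join E) = 200*100/(40) = 500
    cost = 200 + 200*7 + 500 = 2100
step 3: join B via nl
    card(P join B) = 500*200/(40) = 2500
    cost = 2100 + 500*200 = 102100
step 4: join C via hash
    card(P join C) = 2500*400/(25) = 40000
    cost = 102100 + 2*400*9 + 2500 = 111800
step 5: join D via nl
    card(P join D) = 40000*20/(10) = 80000
    cost = 111800 + 40000*20 = 911800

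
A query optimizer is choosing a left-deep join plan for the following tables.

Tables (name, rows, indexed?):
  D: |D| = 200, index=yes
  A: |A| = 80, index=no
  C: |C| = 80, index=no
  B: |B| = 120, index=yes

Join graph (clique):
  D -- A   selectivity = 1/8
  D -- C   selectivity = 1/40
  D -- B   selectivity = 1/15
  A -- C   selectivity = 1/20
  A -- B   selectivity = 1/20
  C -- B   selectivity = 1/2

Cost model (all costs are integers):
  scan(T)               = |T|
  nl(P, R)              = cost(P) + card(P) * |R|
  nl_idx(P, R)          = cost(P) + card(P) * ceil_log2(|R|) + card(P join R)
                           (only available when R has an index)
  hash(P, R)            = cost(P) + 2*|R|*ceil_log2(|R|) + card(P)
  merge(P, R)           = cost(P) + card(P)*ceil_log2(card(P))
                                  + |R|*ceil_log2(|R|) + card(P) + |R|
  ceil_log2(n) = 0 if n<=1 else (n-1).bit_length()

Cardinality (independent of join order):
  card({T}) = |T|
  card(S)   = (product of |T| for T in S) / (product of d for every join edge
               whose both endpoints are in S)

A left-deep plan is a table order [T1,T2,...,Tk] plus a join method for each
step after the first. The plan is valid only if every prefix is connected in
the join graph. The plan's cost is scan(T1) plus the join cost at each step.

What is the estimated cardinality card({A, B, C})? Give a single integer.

960

Tables in S: A(80), B(120), C(80)
Edges inside S: A-C(d=20), A-B(d=20), C-B(d=2)
numerator = 80 * 120 * 80 = 768000
denominator = 20 * 20 * 2 = 800
card(S) = 768000 / 800 = 960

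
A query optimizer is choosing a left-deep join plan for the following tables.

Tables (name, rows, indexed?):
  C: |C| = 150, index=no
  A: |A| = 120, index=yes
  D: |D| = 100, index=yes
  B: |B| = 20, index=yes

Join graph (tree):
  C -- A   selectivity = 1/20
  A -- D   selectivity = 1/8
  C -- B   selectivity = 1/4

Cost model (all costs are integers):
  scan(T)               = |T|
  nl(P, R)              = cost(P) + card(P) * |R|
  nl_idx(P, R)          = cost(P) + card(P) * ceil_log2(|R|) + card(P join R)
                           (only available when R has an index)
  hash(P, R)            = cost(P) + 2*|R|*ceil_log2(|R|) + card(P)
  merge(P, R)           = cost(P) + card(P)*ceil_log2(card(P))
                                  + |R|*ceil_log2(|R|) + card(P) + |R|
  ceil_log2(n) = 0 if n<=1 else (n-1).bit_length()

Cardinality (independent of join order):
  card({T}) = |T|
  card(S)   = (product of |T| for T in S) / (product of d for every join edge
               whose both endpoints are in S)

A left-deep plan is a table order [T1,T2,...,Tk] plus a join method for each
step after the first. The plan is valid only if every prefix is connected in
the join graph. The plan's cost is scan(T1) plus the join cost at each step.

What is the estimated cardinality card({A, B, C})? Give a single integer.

Tables in S: A(120), B(20), C(150)
Edges inside S: C-A(d=20), C-B(d=4)
numerator = 120 * 20 * 150 = 360000
denominator = 20 * 4 = 80
card(S) = 360000 / 80 = 4500

4500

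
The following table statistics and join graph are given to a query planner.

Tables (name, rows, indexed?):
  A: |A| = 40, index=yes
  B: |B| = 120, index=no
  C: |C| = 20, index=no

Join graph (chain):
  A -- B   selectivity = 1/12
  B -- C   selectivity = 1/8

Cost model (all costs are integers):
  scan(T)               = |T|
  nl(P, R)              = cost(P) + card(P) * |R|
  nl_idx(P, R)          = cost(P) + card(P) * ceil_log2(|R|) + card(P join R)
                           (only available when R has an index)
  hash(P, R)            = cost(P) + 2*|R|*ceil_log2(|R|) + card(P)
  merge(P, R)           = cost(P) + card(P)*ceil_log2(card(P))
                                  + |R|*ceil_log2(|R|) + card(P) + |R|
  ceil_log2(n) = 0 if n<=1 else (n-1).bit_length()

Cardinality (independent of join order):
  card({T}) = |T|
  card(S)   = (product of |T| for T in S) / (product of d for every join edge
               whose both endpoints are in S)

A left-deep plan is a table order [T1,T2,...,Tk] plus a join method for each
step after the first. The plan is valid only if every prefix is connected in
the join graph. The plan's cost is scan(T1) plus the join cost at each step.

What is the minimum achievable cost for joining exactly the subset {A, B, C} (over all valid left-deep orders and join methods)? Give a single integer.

1220

Selinger DP over subsets of {A,B,C}:
  {A}: scan cost=40, card=40
  {B}: scan cost=120, card=120
  {C}: scan cost=20, card=20
  {AB}: card=400; try (A,hash)→720, (A,nl_idx)→1240, (B,merge)→1280, (A,merge)→1360, (B,hash)→1760, (B,nl)→4840 …(+1); best=720 via (A,hash)
  {BC}: card=300; try (C,hash)→440, (B,merge)→1100, (C,merge)→1200, (B,hash)→1720, (B,nl)→2420, (C,nl)→2520; best=440 via (C,hash)
  {ABC}: card=1000; try (A,hash)→1220, (C,hash)→1320, (A,nl_idx)→3240, (A,merge)→3720, (C,merge)→4840, (C,nl)→8720 …(+1); best=1220 via (A,hash)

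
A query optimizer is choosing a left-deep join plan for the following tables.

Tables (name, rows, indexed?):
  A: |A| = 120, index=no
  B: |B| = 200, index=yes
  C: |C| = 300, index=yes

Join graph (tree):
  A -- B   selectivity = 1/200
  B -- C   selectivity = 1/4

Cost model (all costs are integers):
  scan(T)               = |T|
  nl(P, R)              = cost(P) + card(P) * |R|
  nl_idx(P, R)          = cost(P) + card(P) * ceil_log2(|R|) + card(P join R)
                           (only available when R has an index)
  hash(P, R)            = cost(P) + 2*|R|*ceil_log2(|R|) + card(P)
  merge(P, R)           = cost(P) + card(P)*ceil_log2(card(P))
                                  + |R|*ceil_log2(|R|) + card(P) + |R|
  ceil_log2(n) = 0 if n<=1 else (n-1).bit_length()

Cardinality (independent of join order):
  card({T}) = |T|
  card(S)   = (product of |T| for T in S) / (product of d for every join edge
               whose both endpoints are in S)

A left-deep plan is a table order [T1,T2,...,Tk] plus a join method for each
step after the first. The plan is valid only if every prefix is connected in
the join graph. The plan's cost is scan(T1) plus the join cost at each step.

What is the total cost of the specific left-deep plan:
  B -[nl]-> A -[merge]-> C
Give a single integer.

28160

step 1: scan B: cost=200, card=200
step 2: join A via nl
    card(P join A) = 200*120/(200) = 120
    cost = 200 + 200*120 = 24200
step 3: join C via merge
    card(P join C) = 120*300/(4) = 9000
    cost = 24200 + 120*7 + 300*9 + 120 + 300 = 28160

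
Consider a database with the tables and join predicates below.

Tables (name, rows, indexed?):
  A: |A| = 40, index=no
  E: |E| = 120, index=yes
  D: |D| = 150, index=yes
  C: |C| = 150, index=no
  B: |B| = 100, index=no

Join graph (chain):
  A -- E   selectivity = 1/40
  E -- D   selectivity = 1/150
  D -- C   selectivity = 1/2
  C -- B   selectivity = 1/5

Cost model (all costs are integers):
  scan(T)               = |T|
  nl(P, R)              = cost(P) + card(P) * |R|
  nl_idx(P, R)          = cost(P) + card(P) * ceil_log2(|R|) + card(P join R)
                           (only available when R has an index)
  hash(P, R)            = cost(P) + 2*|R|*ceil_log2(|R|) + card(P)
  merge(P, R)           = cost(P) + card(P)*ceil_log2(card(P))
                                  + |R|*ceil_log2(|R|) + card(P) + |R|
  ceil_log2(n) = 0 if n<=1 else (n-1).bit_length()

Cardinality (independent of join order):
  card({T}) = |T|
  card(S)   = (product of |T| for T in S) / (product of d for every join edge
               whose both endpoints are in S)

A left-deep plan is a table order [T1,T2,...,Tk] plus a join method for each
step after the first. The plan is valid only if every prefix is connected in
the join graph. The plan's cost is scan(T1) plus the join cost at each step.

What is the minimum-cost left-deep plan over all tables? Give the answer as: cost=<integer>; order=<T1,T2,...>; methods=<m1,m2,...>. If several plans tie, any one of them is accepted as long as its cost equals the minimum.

cost=14230; order=A,E,D,C,B; methods=nl_idx,nl_idx,merge,hash

Selinger DP (subsets sized 1..n):
  {A}: scan cost=40, card=40
  {E}: scan cost=120, card=120
  {D}: scan cost=150, card=150
  {C}: scan cost=150, card=150
  {B}: scan cost=100, card=100
  {AE}: card=120; try (E,nl_idx)→440, (A,hash)→720, (E,merge)→1280, (A,merge)→1360, (E,hash)→1760, (E,nl)→4840 …(+1); best=440 via (E,nl_idx)
  {DE}: card=120; try (D,nl_idx)→1200, (E,nl_idx)→1320, (E,hash)→1980, (D,merge)→2430, (E,merge)→2460, (D,hash)→2640 …(+2); best=1200 via (D,nl_idx)
  {CD}: card=11250; try (D,hash)→2700, (C,hash)→2700, (D,merge)→2850, (C,merge)→2850, (D,nl_idx)→12600, (D,nl)→22650 …(+1); best=2700 via (D,hash)
  {BC}: card=3000; try (B,hash)→1700, (C,merge)→2250, (B,merge)→2300, (C,hash)→2600, (C,nl)→15100, (B,nl)→15150; best=1700 via (B,hash)
  {ADE}: card=120; try (D,nl_idx)→1520, (A,hash)→1800, (A,merge)→2440, (D,merge)→2750, (D,hash)→2960, (A,nl)→6000 …(+1); best=1520 via (D,nl_idx)
  {CDE}: card=9000; try (C,merge)→3510, (C,hash)→3720, (E,hash)→15630, (C,nl)→19200, (E,nl_idx)→90450, (E,merge)→172410 …(+1); best=3510 via (C,merge)
  {BCD}: card=225000; try (D,hash)→7100, (B,hash)→15350, (D,merge)→42050, (B,merge)→172250, (D,nl_idx)→250700, (D,nl)→451700 …(+1); best=7100 via (D,hash)
  {ACDE}: card=9000; try (C,merge)→3830, (C,hash)→4040, (A,hash)→12990, (C,nl)→19520, (A,merge)→138790, (A,nl)→363510; best=3830 via (C,merge)
  {BCDE}: card=180000; try (B,hash)→13910, (B,merge)→139310, (E,hash)→233780, (B,nl)→903510, (E,nl_idx)→1762100, (E,merge)→4283060 …(+1); best=13910 via (B,hash)
  {ABCDE}: card=180000; try (B,hash)→14230, (B,merge)→139630, (A,hash)→194390, (B,nl)→903830, (A,merge)→3434190, (A,nl)→7213910; best=14230 via (B,hash)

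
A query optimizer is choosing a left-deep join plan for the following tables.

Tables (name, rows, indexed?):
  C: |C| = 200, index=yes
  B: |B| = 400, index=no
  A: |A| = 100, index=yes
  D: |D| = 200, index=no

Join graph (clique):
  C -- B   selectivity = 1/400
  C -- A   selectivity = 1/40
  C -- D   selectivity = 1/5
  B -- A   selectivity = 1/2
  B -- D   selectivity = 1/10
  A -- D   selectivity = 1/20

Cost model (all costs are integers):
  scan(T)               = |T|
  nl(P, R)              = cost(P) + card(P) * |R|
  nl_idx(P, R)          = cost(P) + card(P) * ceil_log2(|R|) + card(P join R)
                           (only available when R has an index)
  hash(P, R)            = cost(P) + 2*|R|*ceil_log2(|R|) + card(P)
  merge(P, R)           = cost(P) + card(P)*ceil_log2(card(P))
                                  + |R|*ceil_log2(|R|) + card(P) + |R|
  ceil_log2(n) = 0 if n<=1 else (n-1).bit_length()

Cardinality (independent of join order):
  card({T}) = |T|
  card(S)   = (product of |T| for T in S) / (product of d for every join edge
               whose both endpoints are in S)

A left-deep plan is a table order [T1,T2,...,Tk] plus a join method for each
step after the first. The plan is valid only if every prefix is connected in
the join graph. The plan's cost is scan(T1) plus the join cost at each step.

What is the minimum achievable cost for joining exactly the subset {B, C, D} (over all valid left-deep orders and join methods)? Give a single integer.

Selinger DP over subsets of {B,C,D}:
  {C}: scan cost=200, card=200
  {B}: scan cost=400, card=400
  {D}: scan cost=200, card=200
  {BC}: card=200; try (C,nl_idx)→3800, (C,hash)→4000, (B,merge)→6000, (C,merge)→6200, (B,hash)→7600, (B,nl)→80200 …(+1); best=3800 via (C,nl_idx)
  {CD}: card=8000; try (D,hash)→3600, (C,hash)→3600, (D,merge)→3800, (C,merge)→3800, (C,nl_idx)→9800, (D,nl)→40200 …(+1); best=3600 via (D,hash)
  {BD}: card=8000; try (D,hash)→4000, (B,merge)→6000, (D,merge)→6200, (B,hash)→7600, (B,nl)→80200, (D,nl)→80400; best=4000 via (D,hash)
  {BCD}: card=800; try (D,hash)→7200, (D,merge)→7400, (C,hash)→15200, (B,hash)→18800, (D,nl)→43800, (C,nl_idx)→68800 …(+4); best=7200 via (D,hash)

7200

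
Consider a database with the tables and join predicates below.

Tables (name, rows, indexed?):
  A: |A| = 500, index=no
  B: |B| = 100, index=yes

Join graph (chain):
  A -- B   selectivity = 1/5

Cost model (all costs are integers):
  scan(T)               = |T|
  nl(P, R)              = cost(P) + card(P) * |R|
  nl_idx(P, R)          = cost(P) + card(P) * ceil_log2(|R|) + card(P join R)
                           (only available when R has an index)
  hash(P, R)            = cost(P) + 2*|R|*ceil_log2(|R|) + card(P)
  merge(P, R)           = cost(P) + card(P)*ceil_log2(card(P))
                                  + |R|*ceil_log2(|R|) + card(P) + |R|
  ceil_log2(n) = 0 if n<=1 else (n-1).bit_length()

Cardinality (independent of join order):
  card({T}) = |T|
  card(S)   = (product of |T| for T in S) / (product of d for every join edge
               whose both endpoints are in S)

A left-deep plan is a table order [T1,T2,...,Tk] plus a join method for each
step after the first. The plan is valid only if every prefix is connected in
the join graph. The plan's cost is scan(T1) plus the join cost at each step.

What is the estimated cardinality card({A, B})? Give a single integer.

Tables in S: A(500), B(100)
Edges inside S: A-B(d=5)
numerator = 500 * 100 = 50000
denominator = 5 = 5
card(S) = 50000 / 5 = 10000

10000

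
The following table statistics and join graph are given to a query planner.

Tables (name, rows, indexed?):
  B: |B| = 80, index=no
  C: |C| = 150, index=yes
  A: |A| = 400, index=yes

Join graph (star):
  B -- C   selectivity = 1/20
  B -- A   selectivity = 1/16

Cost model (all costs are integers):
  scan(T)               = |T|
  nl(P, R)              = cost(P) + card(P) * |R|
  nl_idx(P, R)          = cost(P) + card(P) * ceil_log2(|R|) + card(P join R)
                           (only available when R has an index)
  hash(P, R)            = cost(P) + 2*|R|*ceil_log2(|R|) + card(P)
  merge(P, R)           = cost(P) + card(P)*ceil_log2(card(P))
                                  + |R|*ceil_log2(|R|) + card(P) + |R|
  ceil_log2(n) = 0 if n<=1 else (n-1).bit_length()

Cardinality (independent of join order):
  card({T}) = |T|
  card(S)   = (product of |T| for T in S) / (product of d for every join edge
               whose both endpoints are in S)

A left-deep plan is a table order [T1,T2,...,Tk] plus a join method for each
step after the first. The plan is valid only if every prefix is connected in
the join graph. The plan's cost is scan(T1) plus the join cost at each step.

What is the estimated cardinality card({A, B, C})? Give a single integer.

Tables in S: A(400), B(80), C(150)
Edges inside S: B-C(d=20), B-A(d=16)
numerator = 400 * 80 * 150 = 4800000
denominator = 20 * 16 = 320
card(S) = 4800000 / 320 = 15000

15000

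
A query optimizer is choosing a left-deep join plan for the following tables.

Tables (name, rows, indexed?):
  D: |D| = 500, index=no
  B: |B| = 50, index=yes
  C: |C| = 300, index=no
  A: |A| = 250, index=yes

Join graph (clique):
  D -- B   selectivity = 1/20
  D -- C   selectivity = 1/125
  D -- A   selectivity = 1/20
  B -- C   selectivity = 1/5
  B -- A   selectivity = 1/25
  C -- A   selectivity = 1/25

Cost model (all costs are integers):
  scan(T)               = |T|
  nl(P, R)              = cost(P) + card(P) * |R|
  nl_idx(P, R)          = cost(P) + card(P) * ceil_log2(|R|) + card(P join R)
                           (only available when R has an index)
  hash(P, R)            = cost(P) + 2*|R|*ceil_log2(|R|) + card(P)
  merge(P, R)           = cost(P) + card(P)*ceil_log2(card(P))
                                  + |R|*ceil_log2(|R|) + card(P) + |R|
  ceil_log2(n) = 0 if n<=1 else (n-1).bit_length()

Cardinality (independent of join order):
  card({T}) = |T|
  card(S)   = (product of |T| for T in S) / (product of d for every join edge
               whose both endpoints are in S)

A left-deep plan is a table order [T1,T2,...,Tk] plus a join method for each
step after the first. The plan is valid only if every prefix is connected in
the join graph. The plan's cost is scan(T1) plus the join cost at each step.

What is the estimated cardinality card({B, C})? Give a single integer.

3000

Tables in S: B(50), C(300)
Edges inside S: B-C(d=5)
numerator = 50 * 300 = 15000
denominator = 5 = 5
card(S) = 15000 / 5 = 3000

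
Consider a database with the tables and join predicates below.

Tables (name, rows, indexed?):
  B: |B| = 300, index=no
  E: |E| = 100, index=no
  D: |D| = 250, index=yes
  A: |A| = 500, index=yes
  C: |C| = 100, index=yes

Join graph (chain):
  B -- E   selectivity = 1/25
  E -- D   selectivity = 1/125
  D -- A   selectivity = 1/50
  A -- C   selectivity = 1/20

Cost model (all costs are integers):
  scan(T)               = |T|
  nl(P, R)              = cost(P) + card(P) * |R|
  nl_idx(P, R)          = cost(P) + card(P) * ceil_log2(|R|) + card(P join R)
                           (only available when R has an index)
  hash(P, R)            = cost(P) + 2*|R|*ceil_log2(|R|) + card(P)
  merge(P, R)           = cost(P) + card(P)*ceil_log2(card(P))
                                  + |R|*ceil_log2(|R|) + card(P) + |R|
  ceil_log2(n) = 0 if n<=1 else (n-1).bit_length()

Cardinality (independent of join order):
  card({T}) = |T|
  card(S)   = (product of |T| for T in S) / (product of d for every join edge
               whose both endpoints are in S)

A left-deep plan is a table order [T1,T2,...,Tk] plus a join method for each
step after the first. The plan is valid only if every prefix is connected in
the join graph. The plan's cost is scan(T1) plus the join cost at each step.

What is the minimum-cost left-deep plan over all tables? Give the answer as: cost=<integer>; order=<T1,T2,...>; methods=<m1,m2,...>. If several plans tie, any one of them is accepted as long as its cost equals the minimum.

Selinger DP (subsets sized 1..n):
  {B}: scan cost=300, card=300
  {E}: scan cost=100, card=100
  {D}: scan cost=250, card=250
  {A}: scan cost=500, card=500
  {C}: scan cost=100, card=100
  {BE}: card=1200; try (E,hash)→2000, (B,merge)→3900, (E,merge)→4100, (B,hash)→5600, (B,nl)→30100, (E,nl)→30300; best=2000 via (E,hash)
  {DE}: card=200; try (D,nl_idx)→1100, (E,hash)→1900, (D,merge)→3150, (E,merge)→3300, (D,hash)→4200, (D,nl)→25100 …(+1); best=1100 via (D,nl_idx)
  {AD}: card=2500; try (D,hash)→5000, (A,nl_idx)→5000, (D,nl_idx)→7000, (A,merge)→7500, (D,merge)→7750, (A,hash)→9500 …(+2); best=5000 via (D,hash)
  {AC}: card=2500; try (C,hash)→2400, (A,nl_idx)→3500, (A,merge)→5900, (C,merge)→6300, (C,nl_idx)→6500, (A,hash)→9200 …(+2); best=2400 via (C,hash)
  {BDE}: card=2400; try (B,merge)→5900, (B,hash)→6700, (D,hash)→7200, (D,nl_idx)→14000, (D,merge)→18650, (B,nl)→61100 …(+1); best=5900 via (B,merge)
  {ADE}: card=2000; try (A,nl_idx)→4900, (A,merge)→7900, (E,hash)→8900, (A,hash)→10300, (E,merge)→38300, (A,nl)→101100 …(+1); best=4900 via (A,nl_idx)
  {ACD}: card=12500; try (D,hash)→8900, (C,hash)→8900, (D,nl_idx)→34900, (C,nl_idx)→35000, (D,merge)→37150, (C,merge)→38300 …(+2); best=8900 via (D,hash)
  {ABDE}: card=24000; try (B,hash)→12300, (A,hash)→17300, (B,merge)→31900, (A,merge)→42100, (A,nl_idx)→51500, (B,nl)→604900 …(+1); best=12300 via (B,hash)
  {ACDE}: card=10000; try (C,hash)→8300, (E,hash)→22800, (C,nl_idx)→28900, (C,merge)→29700, (E,merge)→197200, (C,nl)→204900 …(+1); best=8300 via (C,hash)
  {ABCDE}: card=120000; try (B,hash)→23700, (C,hash)→37700, (B,merge)→161300, (C,nl_idx)→300300, (C,merge)→397100, (C,nl)→2412300 …(+1); best=23700 via (B,hash)

cost=23700; order=E,D,A,C,B; methods=nl_idx,nl_idx,hash,hash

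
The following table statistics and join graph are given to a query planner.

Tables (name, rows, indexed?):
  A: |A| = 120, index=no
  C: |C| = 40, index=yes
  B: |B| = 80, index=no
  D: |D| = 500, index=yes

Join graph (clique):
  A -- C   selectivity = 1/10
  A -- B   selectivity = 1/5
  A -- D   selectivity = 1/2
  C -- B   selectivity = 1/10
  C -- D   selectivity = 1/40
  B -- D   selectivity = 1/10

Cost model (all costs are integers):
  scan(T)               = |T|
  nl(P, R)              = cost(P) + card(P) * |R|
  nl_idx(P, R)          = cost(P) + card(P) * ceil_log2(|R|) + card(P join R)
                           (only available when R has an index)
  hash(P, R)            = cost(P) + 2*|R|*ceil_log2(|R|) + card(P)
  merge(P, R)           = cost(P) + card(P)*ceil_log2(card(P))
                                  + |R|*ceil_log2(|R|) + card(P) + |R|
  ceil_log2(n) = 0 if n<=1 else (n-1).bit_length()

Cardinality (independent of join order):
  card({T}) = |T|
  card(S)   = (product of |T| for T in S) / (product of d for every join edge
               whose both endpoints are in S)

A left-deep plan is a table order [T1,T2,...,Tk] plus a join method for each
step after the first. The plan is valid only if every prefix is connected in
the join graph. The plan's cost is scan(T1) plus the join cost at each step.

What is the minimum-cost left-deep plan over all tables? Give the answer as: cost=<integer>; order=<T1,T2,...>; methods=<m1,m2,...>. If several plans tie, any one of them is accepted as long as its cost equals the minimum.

cost=4600; order=C,D,B,A; methods=nl_idx,hash,hash

Selinger DP (subsets sized 1..n):
  {A}: scan cost=120, card=120
  {C}: scan cost=40, card=40
  {B}: scan cost=80, card=80
  {D}: scan cost=500, card=500
  {AC}: card=480; try (C,hash)→720, (A,merge)→1280, (C,nl_idx)→1320, (C,merge)→1360, (A,hash)→1760, (A,nl)→4840 …(+1); best=720 via (C,hash)
  {AB}: card=1920; try (B,hash)→1360, (A,merge)→1680, (B,merge)→1720, (A,hash)→1840, (A,nl)→9680, (B,nl)→9720; best=1360 via (B,hash)
  {AD}: card=30000; try (A,hash)→2680, (D,merge)→6080, (A,merge)→6460, (D,hash)→9240, (D,nl_idx)→31200, (D,nl)→60120 …(+1); best=2680 via (A,hash)
  {BC}: card=320; try (C,hash)→640, (C,nl_idx)→880, (B,merge)→960, (C,merge)→1000, (B,hash)→1200, (B,nl)→3240 …(+1); best=640 via (C,hash)
  {CD}: card=500; try (D,nl_idx)→900, (C,hash)→1480, (C,nl_idx)→4000, (D,merge)→5320, (C,merge)→5780, (D,hash)→9080 …(+2); best=900 via (D,nl_idx)
  {BD}: card=4000; try (B,hash)→2120, (D,nl_idx)→4800, (D,merge)→5720, (B,merge)→6140, (D,hash)→9160, (D,nl)→40080 …(+1); best=2120 via (B,hash)
  {ABC}: card=768; try (B,hash)→2320, (A,hash)→2640, (C,hash)→3760, (A,merge)→4800, (B,merge)→6160, (C,nl_idx)→13648 …(+4); best=2320 via (B,hash)
  {ACD}: card=3000; try (A,hash)→3080, (A,merge)→6860, (D,nl_idx)→8040, (D,hash)→10200, (D,merge)→10520, (C,hash)→33160 …(+5); best=3080 via (A,hash)
  {ABD}: card=48000; try (A,hash)→7800, (D,hash)→12280, (D,merge)→29400, (B,hash)→33800, (A,merge)→55080, (D,nl_idx)→66640 …(+4); best=7800 via (A,hash)
  {BCD}: card=400; try (B,hash)→2520, (D,nl_idx)→3920, (B,merge)→6540, (C,hash)→6600, (D,merge)→8840, (D,hash)→9960 …(+5); best=2520 via (B,hash)
  {ABCD}: card=480; try (A,hash)→4600, (B,hash)→7200, (A,merge)→7480, (D,nl_idx)→9712, (D,hash)→12088, (D,merge)→15768 …(+8); best=4600 via (A,hash)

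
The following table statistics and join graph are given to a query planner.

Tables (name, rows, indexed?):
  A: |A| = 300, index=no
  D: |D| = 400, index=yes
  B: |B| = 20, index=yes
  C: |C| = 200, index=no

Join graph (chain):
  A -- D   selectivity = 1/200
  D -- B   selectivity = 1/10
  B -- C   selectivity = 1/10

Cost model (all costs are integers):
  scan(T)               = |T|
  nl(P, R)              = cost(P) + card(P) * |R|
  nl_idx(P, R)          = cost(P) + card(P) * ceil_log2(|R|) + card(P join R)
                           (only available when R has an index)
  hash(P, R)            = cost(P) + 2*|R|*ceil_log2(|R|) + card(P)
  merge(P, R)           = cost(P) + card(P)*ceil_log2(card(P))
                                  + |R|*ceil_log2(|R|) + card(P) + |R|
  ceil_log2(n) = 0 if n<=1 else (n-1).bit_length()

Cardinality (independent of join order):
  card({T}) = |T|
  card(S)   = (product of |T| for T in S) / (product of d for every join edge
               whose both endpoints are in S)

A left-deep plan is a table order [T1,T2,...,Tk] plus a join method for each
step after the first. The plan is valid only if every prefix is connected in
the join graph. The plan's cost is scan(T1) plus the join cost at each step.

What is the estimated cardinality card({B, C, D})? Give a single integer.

16000

Tables in S: B(20), C(200), D(400)
Edges inside S: D-B(d=10), B-C(d=10)
numerator = 20 * 200 * 400 = 1600000
denominator = 10 * 10 = 100
card(S) = 1600000 / 100 = 16000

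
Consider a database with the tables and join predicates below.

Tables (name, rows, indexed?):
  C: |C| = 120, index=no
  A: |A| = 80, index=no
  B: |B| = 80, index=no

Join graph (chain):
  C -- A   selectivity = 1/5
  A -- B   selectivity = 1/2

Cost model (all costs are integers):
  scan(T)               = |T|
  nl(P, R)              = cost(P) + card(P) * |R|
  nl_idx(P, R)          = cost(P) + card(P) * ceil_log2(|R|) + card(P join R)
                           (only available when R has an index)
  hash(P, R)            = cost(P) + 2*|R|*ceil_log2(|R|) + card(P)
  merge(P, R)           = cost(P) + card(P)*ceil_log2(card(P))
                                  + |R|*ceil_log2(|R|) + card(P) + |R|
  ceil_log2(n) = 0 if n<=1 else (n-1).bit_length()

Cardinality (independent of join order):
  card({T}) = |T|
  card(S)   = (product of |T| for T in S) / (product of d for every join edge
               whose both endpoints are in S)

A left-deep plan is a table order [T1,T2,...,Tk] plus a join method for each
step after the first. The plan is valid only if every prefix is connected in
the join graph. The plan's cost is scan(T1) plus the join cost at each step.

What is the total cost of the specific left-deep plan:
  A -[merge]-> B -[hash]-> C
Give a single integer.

6240

step 1: scan A: cost=80, card=80
step 2: join B via merge
    card(P join B) = 80*80/(2) = 3200
    cost = 80 + 80*7 + 80*7 + 80 + 80 = 1360
step 3: join C via hash
    card(P join C) = 3200*120/(5) = 76800
    cost = 1360 + 2*120*7 + 3200 = 6240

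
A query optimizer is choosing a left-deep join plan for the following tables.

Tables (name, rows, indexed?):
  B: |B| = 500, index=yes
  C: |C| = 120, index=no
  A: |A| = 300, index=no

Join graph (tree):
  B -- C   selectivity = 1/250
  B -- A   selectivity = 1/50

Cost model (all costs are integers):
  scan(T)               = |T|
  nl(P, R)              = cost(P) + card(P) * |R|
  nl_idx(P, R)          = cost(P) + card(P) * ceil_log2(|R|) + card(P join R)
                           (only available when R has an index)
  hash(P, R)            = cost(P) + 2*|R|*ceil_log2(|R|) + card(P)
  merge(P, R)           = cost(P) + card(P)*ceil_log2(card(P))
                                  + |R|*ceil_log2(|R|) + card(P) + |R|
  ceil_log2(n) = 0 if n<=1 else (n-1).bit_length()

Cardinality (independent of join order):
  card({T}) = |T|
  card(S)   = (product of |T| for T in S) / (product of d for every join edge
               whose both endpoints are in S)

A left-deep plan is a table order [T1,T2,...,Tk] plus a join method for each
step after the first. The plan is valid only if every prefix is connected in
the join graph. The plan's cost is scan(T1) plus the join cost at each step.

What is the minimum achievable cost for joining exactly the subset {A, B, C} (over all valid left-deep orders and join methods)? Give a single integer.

Selinger DP over subsets of {A,B,C}:
  {B}: scan cost=500, card=500
  {C}: scan cost=120, card=120
  {A}: scan cost=300, card=300
  {BC}: card=240; try (B,nl_idx)→1440, (C,hash)→2680, (B,merge)→6080, (C,merge)→6460, (B,hash)→9240, (B,nl)→60120 …(+1); best=1440 via (B,nl_idx)
  {AB}: card=3000; try (B,nl_idx)→6000, (A,hash)→6400, (B,merge)→8300, (A,merge)→8500, (B,hash)→9600, (B,nl)→150300 …(+1); best=6000 via (B,nl_idx)
  {ABC}: card=1440; try (A,merge)→6600, (A,hash)→7080, (C,hash)→10680, (C,merge)→45960, (A,nl)→73440, (C,nl)→366000; best=6600 via (A,merge)

6600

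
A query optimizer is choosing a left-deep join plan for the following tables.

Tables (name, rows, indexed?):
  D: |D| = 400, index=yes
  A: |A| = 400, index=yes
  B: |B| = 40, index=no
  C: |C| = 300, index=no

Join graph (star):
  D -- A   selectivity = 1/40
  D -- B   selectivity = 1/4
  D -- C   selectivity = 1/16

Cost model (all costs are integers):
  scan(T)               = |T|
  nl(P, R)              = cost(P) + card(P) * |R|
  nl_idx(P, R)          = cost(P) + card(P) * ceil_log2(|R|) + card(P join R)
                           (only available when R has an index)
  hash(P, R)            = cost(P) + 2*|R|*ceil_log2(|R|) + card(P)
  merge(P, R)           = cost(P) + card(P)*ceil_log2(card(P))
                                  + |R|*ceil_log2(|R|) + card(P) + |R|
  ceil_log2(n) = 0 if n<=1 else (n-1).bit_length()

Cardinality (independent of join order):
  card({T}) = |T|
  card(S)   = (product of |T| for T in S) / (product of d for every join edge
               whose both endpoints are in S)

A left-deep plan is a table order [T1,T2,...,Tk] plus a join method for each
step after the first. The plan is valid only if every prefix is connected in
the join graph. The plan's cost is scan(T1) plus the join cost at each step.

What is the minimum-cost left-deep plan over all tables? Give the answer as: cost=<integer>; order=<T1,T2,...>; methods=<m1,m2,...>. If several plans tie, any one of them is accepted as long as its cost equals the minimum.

cost=57880; order=A,D,B,C; methods=hash,hash,hash

Selinger DP (subsets sized 1..n):
  {D}: scan cost=400, card=400
  {A}: scan cost=400, card=400
  {B}: scan cost=40, card=40
  {C}: scan cost=300, card=300
  {AD}: card=4000; try (D,hash)→8000, (D,nl_idx)→8000, (A,hash)→8000, (A,nl_idx)→8000, (D,merge)→8400, (A,merge)→8400 …(+2); best=8000 via (D,hash)
  {BD}: card=4000; try (B,hash)→1280, (D,merge)→4320, (D,nl_idx)→4400, (B,merge)→4680, (D,hash)→7280, (D,nl)→16040 …(+1); best=1280 via (B,hash)
  {CD}: card=7500; try (C,hash)→6200, (D,merge)→7300, (C,merge)→7400, (D,hash)→7800, (D,nl_idx)→10500, (D,nl)→120300 …(+1); best=6200 via (C,hash)
  {ABD}: card=40000; try (B,hash)→12480, (A,hash)→12480, (A,merge)→57280, (B,merge)→60280, (A,nl_idx)→77280, (B,nl)→168000 …(+1); best=12480 via (B,hash)
  {ACD}: card=75000; try (C,hash)→17400, (A,hash)→20900, (C,merge)→63000, (A,merge)→115200, (A,nl_idx)→148700, (C,nl)→1208000 …(+1); best=17400 via (C,hash)
  {BCD}: card=75000; try (C,hash)→10680, (B,hash)→14180, (C,merge)→56280, (B,merge)→111480, (B,nl)→306200, (C,nl)→1201280; best=10680 via (C,hash)
  {ABCD}: card=750000; try (C,hash)→57880, (B,hash)→92880, (A,hash)→92880, (C,merge)→695480, (A,merge)→1364680, (B,merge)→1367680 …(+4); best=57880 via (C,hash)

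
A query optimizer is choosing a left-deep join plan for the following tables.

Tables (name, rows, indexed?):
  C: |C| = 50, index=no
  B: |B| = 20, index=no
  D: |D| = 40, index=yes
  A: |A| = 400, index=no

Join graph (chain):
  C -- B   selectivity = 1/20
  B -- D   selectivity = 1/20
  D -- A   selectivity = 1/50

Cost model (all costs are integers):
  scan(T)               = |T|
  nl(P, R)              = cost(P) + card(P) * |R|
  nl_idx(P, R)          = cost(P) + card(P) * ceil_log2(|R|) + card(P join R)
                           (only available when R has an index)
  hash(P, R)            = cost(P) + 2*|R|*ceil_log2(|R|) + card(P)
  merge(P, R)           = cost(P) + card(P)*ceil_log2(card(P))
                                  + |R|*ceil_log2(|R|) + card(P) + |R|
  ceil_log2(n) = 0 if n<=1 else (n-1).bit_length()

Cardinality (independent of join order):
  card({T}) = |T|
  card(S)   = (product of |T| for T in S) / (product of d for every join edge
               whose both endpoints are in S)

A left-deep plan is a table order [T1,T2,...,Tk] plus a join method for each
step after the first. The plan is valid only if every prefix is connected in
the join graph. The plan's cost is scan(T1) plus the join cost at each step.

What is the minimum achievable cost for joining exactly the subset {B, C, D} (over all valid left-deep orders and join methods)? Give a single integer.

700

Selinger DP over subsets of {B,C,D}:
  {C}: scan cost=50, card=50
  {B}: scan cost=20, card=20
  {D}: scan cost=40, card=40
  {BC}: card=50; try (B,hash)→300, (C,merge)→490, (B,merge)→520, (C,hash)→640, (C,nl)→1020, (B,nl)→1050; best=300 via (B,hash)
  {BD}: card=40; try (D,nl_idx)→180, (B,hash)→280, (D,merge)→420, (B,merge)→440, (D,hash)→520, (D,nl)→820 …(+1); best=180 via (D,nl_idx)
  {BCD}: card=100; try (D,nl_idx)→700, (C,merge)→810, (C,hash)→820, (D,hash)→830, (D,merge)→930, (C,nl)→2180 …(+1); best=700 via (D,nl_idx)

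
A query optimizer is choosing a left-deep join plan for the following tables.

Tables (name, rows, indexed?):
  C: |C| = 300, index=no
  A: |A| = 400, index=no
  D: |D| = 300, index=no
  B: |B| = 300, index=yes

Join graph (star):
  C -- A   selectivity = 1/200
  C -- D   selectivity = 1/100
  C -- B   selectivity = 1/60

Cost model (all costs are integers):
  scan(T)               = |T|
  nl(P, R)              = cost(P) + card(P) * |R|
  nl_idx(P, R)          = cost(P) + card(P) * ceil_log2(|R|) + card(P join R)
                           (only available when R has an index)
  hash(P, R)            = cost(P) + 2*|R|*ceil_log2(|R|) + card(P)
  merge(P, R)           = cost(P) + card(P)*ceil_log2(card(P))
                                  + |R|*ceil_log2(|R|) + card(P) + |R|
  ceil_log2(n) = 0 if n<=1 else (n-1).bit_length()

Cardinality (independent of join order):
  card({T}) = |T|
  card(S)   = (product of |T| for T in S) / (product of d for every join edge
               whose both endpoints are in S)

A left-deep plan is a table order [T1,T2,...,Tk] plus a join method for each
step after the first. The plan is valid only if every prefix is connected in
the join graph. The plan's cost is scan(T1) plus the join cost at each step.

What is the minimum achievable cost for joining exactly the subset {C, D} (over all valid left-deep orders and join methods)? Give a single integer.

Selinger DP over subsets of {C,D}:
  {C}: scan cost=300, card=300
  {D}: scan cost=300, card=300
  {CD}: card=900; try (D,hash)→6000, (C,hash)→6000, (D,merge)→6300, (C,merge)→6300, (D,nl)→90300, (C,nl)→90300; best=6000 via (D,hash)

6000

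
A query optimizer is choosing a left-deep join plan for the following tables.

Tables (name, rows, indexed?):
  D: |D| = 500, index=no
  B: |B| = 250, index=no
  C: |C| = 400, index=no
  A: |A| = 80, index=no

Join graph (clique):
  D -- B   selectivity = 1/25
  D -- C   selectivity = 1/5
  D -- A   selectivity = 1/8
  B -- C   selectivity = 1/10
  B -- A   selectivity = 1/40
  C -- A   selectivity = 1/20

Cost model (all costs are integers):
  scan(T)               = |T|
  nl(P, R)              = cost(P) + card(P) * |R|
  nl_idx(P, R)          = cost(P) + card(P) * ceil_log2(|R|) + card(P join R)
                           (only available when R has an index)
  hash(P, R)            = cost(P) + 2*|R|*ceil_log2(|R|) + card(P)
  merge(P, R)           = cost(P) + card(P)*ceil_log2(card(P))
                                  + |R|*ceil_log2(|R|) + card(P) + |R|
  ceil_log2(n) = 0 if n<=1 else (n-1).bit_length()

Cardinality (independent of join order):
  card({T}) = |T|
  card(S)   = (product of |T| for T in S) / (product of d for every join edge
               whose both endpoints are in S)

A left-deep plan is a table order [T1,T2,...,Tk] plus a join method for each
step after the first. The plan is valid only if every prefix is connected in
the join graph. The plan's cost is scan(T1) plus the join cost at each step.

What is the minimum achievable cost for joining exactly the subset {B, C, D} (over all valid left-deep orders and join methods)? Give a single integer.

17200

Selinger DP over subsets of {B,C,D}:
  {D}: scan cost=500, card=500
  {B}: scan cost=250, card=250
  {C}: scan cost=400, card=400
  {BD}: card=5000; try (B,hash)→5000, (D,merge)→7500, (B,merge)→7750, (D,hash)→9500, (D,nl)→125250, (B,nl)→125500; best=5000 via (B,hash)
  {CD}: card=40000; try (C,hash)→8200, (D,merge)→9400, (C,merge)→9500, (D,hash)→9800, (D,nl)→200400, (C,nl)→200500; best=8200 via (C,hash)
  {BC}: card=10000; try (B,hash)→4800, (C,merge)→6500, (B,merge)→6650, (C,hash)→7700, (C,nl)→100250, (B,nl)→100400; best=4800 via (B,hash)
  {BCD}: card=40000; try (C,hash)→17200, (D,hash)→23800, (B,hash)→52200, (C,merge)→79000, (D,merge)→159800, (B,merge)→690450 …(+3); best=17200 via (C,hash)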